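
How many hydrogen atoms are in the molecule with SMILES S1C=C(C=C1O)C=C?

Hydrogens are implicit in SMILES; fill each atom to its normal valence:
  2 × C (aromatic): 1 H each → 2
  2 × C (aromatic): no H
  1 × C: 2 H
  1 × C: 1 H
  1 × O: 1 H
  1 × S (aromatic): no H
  Total hydrogens = 6.

6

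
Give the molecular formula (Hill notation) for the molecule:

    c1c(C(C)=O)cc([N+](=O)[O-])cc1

Heavy atoms from the SMILES: 8 C, 1 N, 3 O.
Implicit hydrogens by atom environment:
  4 × C (aromatic): 1 H each → 4
  2 × C (aromatic): no H
  2 × O: no H
  1 × C: 3 H
  1 × C: no H
  1 × N (charge +1): no H
  1 × O (charge -1): no H
  Total hydrogens = 7.
Molecular formula: C8H7NO3

C8H7NO3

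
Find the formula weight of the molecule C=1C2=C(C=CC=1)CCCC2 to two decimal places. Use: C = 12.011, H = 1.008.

Molecular formula: C10H12.
M = 10×12.011 + 12×1.008 = 132.21 g/mol.

132.21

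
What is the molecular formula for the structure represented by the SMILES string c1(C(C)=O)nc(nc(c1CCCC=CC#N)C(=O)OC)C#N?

Heavy atoms from the SMILES: 15 C, 4 N, 3 O.
Implicit hydrogens by atom environment:
  4 × C (aromatic): no H
  4 × C: no H
  3 × C: 2 H each → 6
  3 × O: no H
  2 × C: 3 H each → 6
  2 × C: 1 H each → 2
  2 × N (aromatic): no H
  2 × N: no H
  Total hydrogens = 14.
Molecular formula: C15H14N4O3

C15H14N4O3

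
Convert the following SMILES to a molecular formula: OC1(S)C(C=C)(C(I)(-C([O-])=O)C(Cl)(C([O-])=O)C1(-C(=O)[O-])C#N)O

[C11H6ClINO8S]3-

Heavy atoms from the SMILES: 11 C, 1 Cl, 1 I, 1 N, 8 O, 1 S.
Implicit hydrogens by atom environment:
  9 × C: no H
  3 × O: no H
  3 × O (charge -1): no H
  2 × O: 1 H each → 2
  1 × C: 2 H
  1 × C: 1 H
  1 × Cl: no H
  1 × I: no H
  1 × N: no H
  1 × S: 1 H
  Total hydrogens = 6.
Net charge -3.
Molecular formula: [C11H6ClINO8S]3-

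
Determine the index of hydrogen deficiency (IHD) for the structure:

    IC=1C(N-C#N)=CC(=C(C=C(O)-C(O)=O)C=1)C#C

Molecular formula from the SMILES: C12H7IN2O3.
DoU = (2C + 2 + N − H − X)/2 = (2·12 + 2 + 2 − 7 − 1)/2 = 20/2 = 10.
(Structurally: 1 ring(s) + 9 π bond(s) = 10.)

10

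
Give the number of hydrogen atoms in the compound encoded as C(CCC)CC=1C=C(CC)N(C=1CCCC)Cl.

Hydrogens are implicit in SMILES; fill each atom to its normal valence:
  8 × C: 2 H each → 16
  3 × C: 3 H each → 9
  3 × C (aromatic): no H
  1 × C (aromatic): 1 H
  1 × Cl: no H
  1 × N (aromatic): no H
  Total hydrogens = 26.

26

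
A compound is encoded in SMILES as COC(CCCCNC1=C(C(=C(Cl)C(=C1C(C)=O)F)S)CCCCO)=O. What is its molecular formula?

C18H25ClFNO4S

Heavy atoms from the SMILES: 18 C, 1 Cl, 1 F, 1 N, 4 O, 1 S.
Implicit hydrogens by atom environment:
  8 × C: 2 H each → 16
  6 × C (aromatic): no H
  3 × O: no H
  2 × C: 3 H each → 6
  2 × C: no H
  1 × Cl: no H
  1 × F: no H
  1 × N: 1 H
  1 × O: 1 H
  1 × S: 1 H
  Total hydrogens = 25.
Molecular formula: C18H25ClFNO4S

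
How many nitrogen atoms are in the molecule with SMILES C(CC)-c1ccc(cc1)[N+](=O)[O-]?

1

The symbol for nitrogen appears 1 time in the SMILES.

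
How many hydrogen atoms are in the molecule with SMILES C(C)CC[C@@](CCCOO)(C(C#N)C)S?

21

Hydrogens are implicit in SMILES; fill each atom to its normal valence:
  6 × C: 2 H each → 12
  2 × C: 3 H each → 6
  2 × C: no H
  1 × C: 1 H
  1 × N: no H
  1 × O: 1 H
  1 × O: no H
  1 × S: 1 H
  Total hydrogens = 21.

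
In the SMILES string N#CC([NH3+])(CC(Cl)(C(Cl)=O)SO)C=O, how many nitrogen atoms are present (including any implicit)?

The symbol for nitrogen appears 2 times in the SMILES.

2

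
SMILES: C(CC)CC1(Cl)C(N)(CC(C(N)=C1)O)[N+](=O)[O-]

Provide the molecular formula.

Heavy atoms from the SMILES: 10 C, 1 Cl, 3 N, 3 O.
Implicit hydrogens by atom environment:
  4 × C: 2 H each → 8
  3 × C: no H
  2 × C: 1 H each → 2
  2 × N: 2 H each → 4
  1 × C: 3 H
  1 × Cl: no H
  1 × N (charge +1): no H
  1 × O: 1 H
  1 × O: no H
  1 × O (charge -1): no H
  Total hydrogens = 18.
Molecular formula: C10H18ClN3O3

C10H18ClN3O3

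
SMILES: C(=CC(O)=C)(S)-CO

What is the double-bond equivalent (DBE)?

Molecular formula from the SMILES: C5H8O2S.
DoU = (2C + 2 + N − H − X)/2 = (2·5 + 2 + 0 − 8 − 0)/2 = 4/2 = 2.
(Structurally: 0 ring(s) + 2 π bond(s) = 2.)

2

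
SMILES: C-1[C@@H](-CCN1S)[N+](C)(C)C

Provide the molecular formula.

Heavy atoms from the SMILES: 7 C, 2 N, 1 S.
Implicit hydrogens by atom environment:
  3 × C: 3 H each → 9
  3 × C: 2 H each → 6
  1 × C: 1 H
  1 × N: no H
  1 × N (charge +1): no H
  1 × S: 1 H
  Total hydrogens = 17.
Net charge +1.
Molecular formula: C7H17N2S+

C7H17N2S+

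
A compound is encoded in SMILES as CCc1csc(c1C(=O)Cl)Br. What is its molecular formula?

C7H6BrClOS

Heavy atoms from the SMILES: 1 Br, 7 C, 1 Cl, 1 O, 1 S.
Implicit hydrogens by atom environment:
  3 × C (aromatic): no H
  1 × Br: no H
  1 × C: 3 H
  1 × C: 2 H
  1 × C (aromatic): 1 H
  1 × C: no H
  1 × Cl: no H
  1 × O: no H
  1 × S (aromatic): no H
  Total hydrogens = 6.
Molecular formula: C7H6BrClOS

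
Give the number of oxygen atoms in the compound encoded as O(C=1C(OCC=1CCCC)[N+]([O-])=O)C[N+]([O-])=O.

The symbol for oxygen appears 6 times in the SMILES.

6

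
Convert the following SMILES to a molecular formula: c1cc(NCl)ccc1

C6H6ClN

Heavy atoms from the SMILES: 6 C, 1 Cl, 1 N.
Implicit hydrogens by atom environment:
  5 × C (aromatic): 1 H each → 5
  1 × C (aromatic): no H
  1 × Cl: no H
  1 × N: 1 H
  Total hydrogens = 6.
Molecular formula: C6H6ClN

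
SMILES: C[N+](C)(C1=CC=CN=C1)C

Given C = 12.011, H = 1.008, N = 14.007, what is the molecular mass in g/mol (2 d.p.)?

137.21

Molecular formula: C8H13N2+.
M = 8×12.011 + 13×1.008 + 2×14.007 = 137.21 g/mol.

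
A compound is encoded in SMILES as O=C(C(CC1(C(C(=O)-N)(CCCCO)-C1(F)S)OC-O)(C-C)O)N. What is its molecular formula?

C14H25FN2O6S

Heavy atoms from the SMILES: 14 C, 1 F, 2 N, 6 O, 1 S.
Implicit hydrogens by atom environment:
  7 × C: 2 H each → 14
  6 × C: no H
  3 × O: 1 H each → 3
  3 × O: no H
  2 × N: 2 H each → 4
  1 × C: 3 H
  1 × F: no H
  1 × S: 1 H
  Total hydrogens = 25.
Molecular formula: C14H25FN2O6S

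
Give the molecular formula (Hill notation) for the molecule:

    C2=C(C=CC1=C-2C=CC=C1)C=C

C12H10

Heavy atoms from the SMILES: 12 C.
Implicit hydrogens by atom environment:
  7 × C (aromatic): 1 H each → 7
  3 × C (aromatic): no H
  1 × C: 2 H
  1 × C: 1 H
  Total hydrogens = 10.
Molecular formula: C12H10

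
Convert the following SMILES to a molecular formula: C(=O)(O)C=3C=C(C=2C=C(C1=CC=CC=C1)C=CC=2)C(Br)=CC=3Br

C19H12Br2O2

Heavy atoms from the SMILES: 2 Br, 19 C, 2 O.
Implicit hydrogens by atom environment:
  11 × C (aromatic): 1 H each → 11
  7 × C (aromatic): no H
  2 × Br: no H
  1 × C: no H
  1 × O: 1 H
  1 × O: no H
  Total hydrogens = 12.
Molecular formula: C19H12Br2O2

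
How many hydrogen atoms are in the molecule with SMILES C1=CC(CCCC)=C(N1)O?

Hydrogens are implicit in SMILES; fill each atom to its normal valence:
  3 × C: 2 H each → 6
  2 × C (aromatic): 1 H each → 2
  2 × C (aromatic): no H
  1 × C: 3 H
  1 × N (aromatic): 1 H
  1 × O: 1 H
  Total hydrogens = 13.

13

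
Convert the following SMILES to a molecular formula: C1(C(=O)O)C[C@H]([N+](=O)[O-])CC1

C6H9NO4

Heavy atoms from the SMILES: 6 C, 1 N, 4 O.
Implicit hydrogens by atom environment:
  3 × C: 2 H each → 6
  2 × C: 1 H each → 2
  2 × O: no H
  1 × C: no H
  1 × N (charge +1): no H
  1 × O: 1 H
  1 × O (charge -1): no H
  Total hydrogens = 9.
Molecular formula: C6H9NO4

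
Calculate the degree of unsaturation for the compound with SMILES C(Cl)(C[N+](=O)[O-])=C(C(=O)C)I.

Molecular formula from the SMILES: C5H5ClINO3.
DoU = (2C + 2 + N − H − X)/2 = (2·5 + 2 + 1 − 5 − 2)/2 = 6/2 = 3.
(Structurally: 0 ring(s) + 3 π bond(s) = 3.)

3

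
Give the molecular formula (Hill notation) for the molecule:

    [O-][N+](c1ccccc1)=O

Heavy atoms from the SMILES: 6 C, 1 N, 2 O.
Implicit hydrogens by atom environment:
  5 × C (aromatic): 1 H each → 5
  1 × C (aromatic): no H
  1 × N (charge +1): no H
  1 × O: no H
  1 × O (charge -1): no H
  Total hydrogens = 5.
Molecular formula: C6H5NO2

C6H5NO2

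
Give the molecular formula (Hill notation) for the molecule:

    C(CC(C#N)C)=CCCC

C9H15N

Heavy atoms from the SMILES: 9 C, 1 N.
Implicit hydrogens by atom environment:
  3 × C: 2 H each → 6
  3 × C: 1 H each → 3
  2 × C: 3 H each → 6
  1 × C: no H
  1 × N: no H
  Total hydrogens = 15.
Molecular formula: C9H15N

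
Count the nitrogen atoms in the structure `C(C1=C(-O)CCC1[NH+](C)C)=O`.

The symbol for nitrogen appears 1 time in the SMILES.

1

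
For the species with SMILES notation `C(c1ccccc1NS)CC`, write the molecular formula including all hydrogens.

Heavy atoms from the SMILES: 9 C, 1 N, 1 S.
Implicit hydrogens by atom environment:
  4 × C (aromatic): 1 H each → 4
  2 × C: 2 H each → 4
  2 × C (aromatic): no H
  1 × C: 3 H
  1 × N: 1 H
  1 × S: 1 H
  Total hydrogens = 13.
Molecular formula: C9H13NS

C9H13NS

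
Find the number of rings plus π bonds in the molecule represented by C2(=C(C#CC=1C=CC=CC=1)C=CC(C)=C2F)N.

Molecular formula from the SMILES: C15H12FN.
DoU = (2C + 2 + N − H − X)/2 = (2·15 + 2 + 1 − 12 − 1)/2 = 20/2 = 10.
(Structurally: 2 ring(s) + 8 π bond(s) = 10.)

10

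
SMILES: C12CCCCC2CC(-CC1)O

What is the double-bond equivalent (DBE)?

Molecular formula from the SMILES: C10H18O.
DoU = (2C + 2 + N − H − X)/2 = (2·10 + 2 + 0 − 18 − 0)/2 = 4/2 = 2.
(Structurally: 2 ring(s) + 0 π bond(s) = 2.)

2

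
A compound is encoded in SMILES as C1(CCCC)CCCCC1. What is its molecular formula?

Heavy atoms from the SMILES: 10 C.
Implicit hydrogens by atom environment:
  8 × C: 2 H each → 16
  1 × C: 3 H
  1 × C: 1 H
  Total hydrogens = 20.
Molecular formula: C10H20

C10H20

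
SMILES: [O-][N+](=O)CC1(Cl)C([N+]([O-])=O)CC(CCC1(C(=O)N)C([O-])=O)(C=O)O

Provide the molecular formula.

C11H13ClN3O9-

Heavy atoms from the SMILES: 11 C, 1 Cl, 3 N, 9 O.
Implicit hydrogens by atom environment:
  5 × C: no H
  5 × O: no H
  4 × C: 2 H each → 8
  3 × O (charge -1): no H
  2 × C: 1 H each → 2
  2 × N (charge +1): no H
  1 × Cl: no H
  1 × N: 2 H
  1 × O: 1 H
  Total hydrogens = 13.
Net charge -1.
Molecular formula: C11H13ClN3O9-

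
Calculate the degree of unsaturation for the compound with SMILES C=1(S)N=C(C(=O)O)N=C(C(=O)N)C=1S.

Molecular formula from the SMILES: C6H5N3O3S2.
DoU = (2C + 2 + N − H − X)/2 = (2·6 + 2 + 3 − 5 − 0)/2 = 12/2 = 6.
(Structurally: 1 ring(s) + 5 π bond(s) = 6.)

6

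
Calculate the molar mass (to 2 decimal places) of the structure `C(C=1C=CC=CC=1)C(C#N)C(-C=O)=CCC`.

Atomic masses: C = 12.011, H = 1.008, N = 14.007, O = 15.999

213.28

Molecular formula: C14H15NO.
M = 14×12.011 + 15×1.008 + 1×14.007 + 1×15.999 = 213.28 g/mol.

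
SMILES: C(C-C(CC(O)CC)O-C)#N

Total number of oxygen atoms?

2

The symbol for oxygen appears 2 times in the SMILES.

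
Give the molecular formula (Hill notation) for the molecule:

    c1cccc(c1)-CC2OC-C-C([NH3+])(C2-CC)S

C14H22NOS+

Heavy atoms from the SMILES: 14 C, 1 N, 1 O, 1 S.
Implicit hydrogens by atom environment:
  5 × C (aromatic): 1 H each → 5
  4 × C: 2 H each → 8
  2 × C: 1 H each → 2
  1 × C: 3 H
  1 × C: no H
  1 × C (aromatic): no H
  1 × N (charge +1): 3 H
  1 × O: no H
  1 × S: 1 H
  Total hydrogens = 22.
Net charge +1.
Molecular formula: C14H22NOS+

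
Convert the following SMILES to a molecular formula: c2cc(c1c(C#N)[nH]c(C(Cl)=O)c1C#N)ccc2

Heavy atoms from the SMILES: 13 C, 1 Cl, 3 N, 1 O.
Implicit hydrogens by atom environment:
  5 × C (aromatic): 1 H each → 5
  5 × C (aromatic): no H
  3 × C: no H
  2 × N: no H
  1 × Cl: no H
  1 × N (aromatic): 1 H
  1 × O: no H
  Total hydrogens = 6.
Molecular formula: C13H6ClN3O

C13H6ClN3O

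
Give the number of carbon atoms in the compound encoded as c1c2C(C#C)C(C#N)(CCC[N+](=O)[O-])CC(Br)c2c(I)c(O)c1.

16

The symbol for carbon appears 16 times in the SMILES. Lowercase c denotes aromatic carbon and counts toward C.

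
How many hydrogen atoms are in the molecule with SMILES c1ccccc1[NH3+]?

8

Hydrogens are implicit in SMILES; fill each atom to its normal valence:
  5 × C (aromatic): 1 H each → 5
  1 × C (aromatic): no H
  1 × N (charge +1): 3 H
  Total hydrogens = 8.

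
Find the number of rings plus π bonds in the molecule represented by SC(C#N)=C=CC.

Molecular formula from the SMILES: C5H5NS.
DoU = (2C + 2 + N − H − X)/2 = (2·5 + 2 + 1 − 5 − 0)/2 = 8/2 = 4.
(Structurally: 0 ring(s) + 4 π bond(s) = 4.)

4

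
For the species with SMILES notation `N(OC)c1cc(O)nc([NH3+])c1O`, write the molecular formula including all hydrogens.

Heavy atoms from the SMILES: 6 C, 3 N, 3 O.
Implicit hydrogens by atom environment:
  4 × C (aromatic): no H
  2 × O: 1 H each → 2
  1 × C: 3 H
  1 × C (aromatic): 1 H
  1 × N (charge +1): 3 H
  1 × N: 1 H
  1 × N (aromatic): no H
  1 × O: no H
  Total hydrogens = 10.
Net charge +1.
Molecular formula: C6H10N3O3+

C6H10N3O3+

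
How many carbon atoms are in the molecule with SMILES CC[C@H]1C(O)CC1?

The symbol for carbon appears 6 times in the SMILES.

6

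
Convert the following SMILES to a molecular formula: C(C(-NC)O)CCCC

Heavy atoms from the SMILES: 7 C, 1 N, 1 O.
Implicit hydrogens by atom environment:
  4 × C: 2 H each → 8
  2 × C: 3 H each → 6
  1 × C: 1 H
  1 × N: 1 H
  1 × O: 1 H
  Total hydrogens = 17.
Molecular formula: C7H17NO

C7H17NO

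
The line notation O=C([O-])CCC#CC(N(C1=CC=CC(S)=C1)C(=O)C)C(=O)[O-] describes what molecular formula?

Heavy atoms from the SMILES: 15 C, 1 N, 5 O, 1 S.
Implicit hydrogens by atom environment:
  5 × C: no H
  4 × C (aromatic): 1 H each → 4
  3 × O: no H
  2 × C: 2 H each → 4
  2 × C (aromatic): no H
  2 × O (charge -1): no H
  1 × C: 3 H
  1 × C: 1 H
  1 × N: no H
  1 × S: 1 H
  Total hydrogens = 13.
Net charge -2.
Molecular formula: [C15H13NO5S]2-

[C15H13NO5S]2-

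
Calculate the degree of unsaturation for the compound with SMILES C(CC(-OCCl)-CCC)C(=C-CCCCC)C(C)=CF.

2

Molecular formula from the SMILES: C17H30ClFO.
DoU = (2C + 2 + N − H − X)/2 = (2·17 + 2 + 0 − 30 − 2)/2 = 4/2 = 2.
(Structurally: 0 ring(s) + 2 π bond(s) = 2.)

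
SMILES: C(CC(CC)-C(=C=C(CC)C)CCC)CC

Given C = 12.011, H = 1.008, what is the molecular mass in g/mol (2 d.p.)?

Molecular formula: C16H30.
M = 16×12.011 + 30×1.008 = 222.42 g/mol.

222.42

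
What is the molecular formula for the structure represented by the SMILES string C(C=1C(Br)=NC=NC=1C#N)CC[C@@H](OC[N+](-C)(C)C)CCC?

Heavy atoms from the SMILES: 1 Br, 16 C, 4 N, 1 O.
Implicit hydrogens by atom environment:
  6 × C: 2 H each → 12
  4 × C: 3 H each → 12
  3 × C (aromatic): no H
  2 × N (aromatic): no H
  1 × Br: no H
  1 × C (aromatic): 1 H
  1 × C: 1 H
  1 × C: no H
  1 × N: no H
  1 × N (charge +1): no H
  1 × O: no H
  Total hydrogens = 26.
Net charge +1.
Molecular formula: C16H26BrN4O+

C16H26BrN4O+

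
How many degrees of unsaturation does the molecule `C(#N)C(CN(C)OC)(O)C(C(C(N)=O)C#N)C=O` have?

6

Molecular formula from the SMILES: C10H14N4O4.
DoU = (2C + 2 + N − H − X)/2 = (2·10 + 2 + 4 − 14 − 0)/2 = 12/2 = 6.
(Structurally: 0 ring(s) + 6 π bond(s) = 6.)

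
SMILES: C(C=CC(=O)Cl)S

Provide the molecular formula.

C4H5ClOS

Heavy atoms from the SMILES: 4 C, 1 Cl, 1 O, 1 S.
Implicit hydrogens by atom environment:
  2 × C: 1 H each → 2
  1 × C: 2 H
  1 × C: no H
  1 × Cl: no H
  1 × O: no H
  1 × S: 1 H
  Total hydrogens = 5.
Molecular formula: C4H5ClOS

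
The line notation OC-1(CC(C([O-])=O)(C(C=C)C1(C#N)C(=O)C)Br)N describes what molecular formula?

Heavy atoms from the SMILES: 1 Br, 11 C, 2 N, 4 O.
Implicit hydrogens by atom environment:
  6 × C: no H
  2 × C: 2 H each → 4
  2 × C: 1 H each → 2
  2 × O: no H
  1 × Br: no H
  1 × C: 3 H
  1 × N: 2 H
  1 × N: no H
  1 × O: 1 H
  1 × O (charge -1): no H
  Total hydrogens = 12.
Net charge -1.
Molecular formula: C11H12BrN2O4-

C11H12BrN2O4-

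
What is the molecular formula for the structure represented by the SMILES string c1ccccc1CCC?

C9H12

Heavy atoms from the SMILES: 9 C.
Implicit hydrogens by atom environment:
  5 × C (aromatic): 1 H each → 5
  2 × C: 2 H each → 4
  1 × C: 3 H
  1 × C (aromatic): no H
  Total hydrogens = 12.
Molecular formula: C9H12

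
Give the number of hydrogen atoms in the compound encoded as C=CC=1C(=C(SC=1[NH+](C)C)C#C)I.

Hydrogens are implicit in SMILES; fill each atom to its normal valence:
  4 × C (aromatic): no H
  2 × C: 3 H each → 6
  2 × C: 1 H each → 2
  1 × C: 2 H
  1 × C: no H
  1 × I: no H
  1 × N (charge +1): 1 H
  1 × S (aromatic): no H
  Total hydrogens = 11.

11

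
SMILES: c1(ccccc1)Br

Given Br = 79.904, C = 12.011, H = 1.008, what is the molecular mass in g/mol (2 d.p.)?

Molecular formula: C6H5Br.
M = 1×79.904 + 6×12.011 + 5×1.008 = 157.01 g/mol.

157.01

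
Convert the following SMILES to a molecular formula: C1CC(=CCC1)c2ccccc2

C12H14

Heavy atoms from the SMILES: 12 C.
Implicit hydrogens by atom environment:
  5 × C (aromatic): 1 H each → 5
  4 × C: 2 H each → 8
  1 × C: 1 H
  1 × C: no H
  1 × C (aromatic): no H
  Total hydrogens = 14.
Molecular formula: C12H14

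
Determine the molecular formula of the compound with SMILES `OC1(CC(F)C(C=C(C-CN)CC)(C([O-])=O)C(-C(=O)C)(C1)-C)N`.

C16H26FN2O4-

Heavy atoms from the SMILES: 16 C, 1 F, 2 N, 4 O.
Implicit hydrogens by atom environment:
  6 × C: no H
  5 × C: 2 H each → 10
  3 × C: 3 H each → 9
  2 × C: 1 H each → 2
  2 × N: 2 H each → 4
  2 × O: no H
  1 × F: no H
  1 × O: 1 H
  1 × O (charge -1): no H
  Total hydrogens = 26.
Net charge -1.
Molecular formula: C16H26FN2O4-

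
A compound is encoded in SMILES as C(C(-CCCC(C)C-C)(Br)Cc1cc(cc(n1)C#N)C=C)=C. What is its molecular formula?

C19H25BrN2

Heavy atoms from the SMILES: 1 Br, 19 C, 2 N.
Implicit hydrogens by atom environment:
  7 × C: 2 H each → 14
  3 × C: 1 H each → 3
  3 × C (aromatic): no H
  2 × C: 3 H each → 6
  2 × C (aromatic): 1 H each → 2
  2 × C: no H
  1 × Br: no H
  1 × N (aromatic): no H
  1 × N: no H
  Total hydrogens = 25.
Molecular formula: C19H25BrN2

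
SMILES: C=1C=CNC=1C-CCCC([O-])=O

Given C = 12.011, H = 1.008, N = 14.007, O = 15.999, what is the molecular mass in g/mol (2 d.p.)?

166.20

Molecular formula: C9H12NO2-.
M = 9×12.011 + 12×1.008 + 1×14.007 + 2×15.999 = 166.20 g/mol.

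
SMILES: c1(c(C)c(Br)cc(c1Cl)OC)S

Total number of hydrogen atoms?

8

Hydrogens are implicit in SMILES; fill each atom to its normal valence:
  5 × C (aromatic): no H
  2 × C: 3 H each → 6
  1 × Br: no H
  1 × C (aromatic): 1 H
  1 × Cl: no H
  1 × O: no H
  1 × S: 1 H
  Total hydrogens = 8.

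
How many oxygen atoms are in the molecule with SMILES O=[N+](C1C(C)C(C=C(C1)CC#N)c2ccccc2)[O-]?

The symbol for oxygen appears 2 times in the SMILES.

2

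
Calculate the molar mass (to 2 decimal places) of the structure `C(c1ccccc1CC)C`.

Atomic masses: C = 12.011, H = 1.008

134.22

Molecular formula: C10H14.
M = 10×12.011 + 14×1.008 = 134.22 g/mol.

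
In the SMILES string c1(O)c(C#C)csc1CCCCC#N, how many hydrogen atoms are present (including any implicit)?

Hydrogens are implicit in SMILES; fill each atom to its normal valence:
  4 × C: 2 H each → 8
  3 × C (aromatic): no H
  2 × C: no H
  1 × C (aromatic): 1 H
  1 × C: 1 H
  1 × N: no H
  1 × O: 1 H
  1 × S (aromatic): no H
  Total hydrogens = 11.

11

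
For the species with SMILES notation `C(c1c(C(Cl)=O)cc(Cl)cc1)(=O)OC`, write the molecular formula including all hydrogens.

Heavy atoms from the SMILES: 9 C, 2 Cl, 3 O.
Implicit hydrogens by atom environment:
  3 × C (aromatic): 1 H each → 3
  3 × C (aromatic): no H
  3 × O: no H
  2 × C: no H
  2 × Cl: no H
  1 × C: 3 H
  Total hydrogens = 6.
Molecular formula: C9H6Cl2O3

C9H6Cl2O3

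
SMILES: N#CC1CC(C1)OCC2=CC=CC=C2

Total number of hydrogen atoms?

13

Hydrogens are implicit in SMILES; fill each atom to its normal valence:
  5 × C (aromatic): 1 H each → 5
  3 × C: 2 H each → 6
  2 × C: 1 H each → 2
  1 × C: no H
  1 × C (aromatic): no H
  1 × N: no H
  1 × O: no H
  Total hydrogens = 13.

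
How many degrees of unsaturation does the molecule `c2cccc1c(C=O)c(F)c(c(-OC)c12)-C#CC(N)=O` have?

11

Molecular formula from the SMILES: C15H10FNO3.
DoU = (2C + 2 + N − H − X)/2 = (2·15 + 2 + 1 − 10 − 1)/2 = 22/2 = 11.
(Structurally: 2 ring(s) + 9 π bond(s) = 11.)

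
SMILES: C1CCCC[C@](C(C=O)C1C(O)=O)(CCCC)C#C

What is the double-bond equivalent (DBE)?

5

Molecular formula from the SMILES: C16H24O3.
DoU = (2C + 2 + N − H − X)/2 = (2·16 + 2 + 0 − 24 − 0)/2 = 10/2 = 5.
(Structurally: 1 ring(s) + 4 π bond(s) = 5.)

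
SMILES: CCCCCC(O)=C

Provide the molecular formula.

C7H14O

Heavy atoms from the SMILES: 7 C, 1 O.
Implicit hydrogens by atom environment:
  5 × C: 2 H each → 10
  1 × C: 3 H
  1 × C: no H
  1 × O: 1 H
  Total hydrogens = 14.
Molecular formula: C7H14O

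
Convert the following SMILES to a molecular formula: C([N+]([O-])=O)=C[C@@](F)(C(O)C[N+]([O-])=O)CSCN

C7H12FN3O5S

Heavy atoms from the SMILES: 7 C, 1 F, 3 N, 5 O, 1 S.
Implicit hydrogens by atom environment:
  3 × C: 2 H each → 6
  3 × C: 1 H each → 3
  2 × N (charge +1): no H
  2 × O: no H
  2 × O (charge -1): no H
  1 × C: no H
  1 × F: no H
  1 × N: 2 H
  1 × O: 1 H
  1 × S: no H
  Total hydrogens = 12.
Molecular formula: C7H12FN3O5S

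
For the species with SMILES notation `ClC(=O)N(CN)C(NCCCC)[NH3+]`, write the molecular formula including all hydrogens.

Heavy atoms from the SMILES: 7 C, 1 Cl, 4 N, 1 O.
Implicit hydrogens by atom environment:
  4 × C: 2 H each → 8
  1 × C: 3 H
  1 × C: 1 H
  1 × C: no H
  1 × Cl: no H
  1 × N (charge +1): 3 H
  1 × N: 2 H
  1 × N: 1 H
  1 × N: no H
  1 × O: no H
  Total hydrogens = 18.
Net charge +1.
Molecular formula: C7H18ClN4O+

C7H18ClN4O+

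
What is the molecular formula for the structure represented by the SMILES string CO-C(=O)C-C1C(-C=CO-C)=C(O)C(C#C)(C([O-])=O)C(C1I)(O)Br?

Heavy atoms from the SMILES: 1 Br, 15 C, 1 I, 7 O.
Implicit hydrogens by atom environment:
  7 × C: no H
  5 × C: 1 H each → 5
  4 × O: no H
  2 × C: 3 H each → 6
  2 × O: 1 H each → 2
  1 × Br: no H
  1 × C: 2 H
  1 × I: no H
  1 × O (charge -1): no H
  Total hydrogens = 15.
Net charge -1.
Molecular formula: C15H15BrIO7-

C15H15BrIO7-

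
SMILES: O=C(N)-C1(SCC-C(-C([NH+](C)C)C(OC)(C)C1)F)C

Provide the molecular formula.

C13H26FN2O2S+

Heavy atoms from the SMILES: 13 C, 1 F, 2 N, 2 O, 1 S.
Implicit hydrogens by atom environment:
  5 × C: 3 H each → 15
  3 × C: 2 H each → 6
  3 × C: no H
  2 × C: 1 H each → 2
  2 × O: no H
  1 × F: no H
  1 × N: 2 H
  1 × N (charge +1): 1 H
  1 × S: no H
  Total hydrogens = 26.
Net charge +1.
Molecular formula: C13H26FN2O2S+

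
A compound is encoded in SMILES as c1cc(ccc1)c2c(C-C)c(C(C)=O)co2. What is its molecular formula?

C14H14O2

Heavy atoms from the SMILES: 14 C, 2 O.
Implicit hydrogens by atom environment:
  6 × C (aromatic): 1 H each → 6
  4 × C (aromatic): no H
  2 × C: 3 H each → 6
  1 × C: 2 H
  1 × C: no H
  1 × O (aromatic): no H
  1 × O: no H
  Total hydrogens = 14.
Molecular formula: C14H14O2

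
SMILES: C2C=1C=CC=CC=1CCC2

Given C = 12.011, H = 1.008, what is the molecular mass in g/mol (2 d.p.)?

132.21

Molecular formula: C10H12.
M = 10×12.011 + 12×1.008 = 132.21 g/mol.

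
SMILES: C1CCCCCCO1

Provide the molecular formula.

Heavy atoms from the SMILES: 7 C, 1 O.
Implicit hydrogens by atom environment:
  7 × C: 2 H each → 14
  1 × O: no H
  Total hydrogens = 14.
Molecular formula: C7H14O

C7H14O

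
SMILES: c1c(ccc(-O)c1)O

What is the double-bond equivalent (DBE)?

4

Molecular formula from the SMILES: C6H6O2.
DoU = (2C + 2 + N − H − X)/2 = (2·6 + 2 + 0 − 6 − 0)/2 = 8/2 = 4.
(Structurally: 1 ring(s) + 3 π bond(s) = 4.)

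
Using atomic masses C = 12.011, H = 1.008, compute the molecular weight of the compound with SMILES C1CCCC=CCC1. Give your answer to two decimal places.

110.20

Molecular formula: C8H14.
M = 8×12.011 + 14×1.008 = 110.20 g/mol.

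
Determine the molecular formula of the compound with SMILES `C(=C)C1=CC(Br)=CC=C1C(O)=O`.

C9H7BrO2

Heavy atoms from the SMILES: 1 Br, 9 C, 2 O.
Implicit hydrogens by atom environment:
  3 × C (aromatic): 1 H each → 3
  3 × C (aromatic): no H
  1 × Br: no H
  1 × C: 2 H
  1 × C: 1 H
  1 × C: no H
  1 × O: 1 H
  1 × O: no H
  Total hydrogens = 7.
Molecular formula: C9H7BrO2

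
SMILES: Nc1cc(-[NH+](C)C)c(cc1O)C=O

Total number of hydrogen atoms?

13

Hydrogens are implicit in SMILES; fill each atom to its normal valence:
  4 × C (aromatic): no H
  2 × C: 3 H each → 6
  2 × C (aromatic): 1 H each → 2
  1 × C: 1 H
  1 × N: 2 H
  1 × N (charge +1): 1 H
  1 × O: 1 H
  1 × O: no H
  Total hydrogens = 13.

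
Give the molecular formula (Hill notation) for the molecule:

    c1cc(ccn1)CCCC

C9H13N

Heavy atoms from the SMILES: 9 C, 1 N.
Implicit hydrogens by atom environment:
  4 × C (aromatic): 1 H each → 4
  3 × C: 2 H each → 6
  1 × C: 3 H
  1 × C (aromatic): no H
  1 × N (aromatic): no H
  Total hydrogens = 13.
Molecular formula: C9H13N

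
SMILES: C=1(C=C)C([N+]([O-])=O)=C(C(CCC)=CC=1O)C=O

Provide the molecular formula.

Heavy atoms from the SMILES: 12 C, 1 N, 4 O.
Implicit hydrogens by atom environment:
  5 × C (aromatic): no H
  3 × C: 2 H each → 6
  2 × C: 1 H each → 2
  2 × O: no H
  1 × C: 3 H
  1 × C (aromatic): 1 H
  1 × N (charge +1): no H
  1 × O: 1 H
  1 × O (charge -1): no H
  Total hydrogens = 13.
Molecular formula: C12H13NO4

C12H13NO4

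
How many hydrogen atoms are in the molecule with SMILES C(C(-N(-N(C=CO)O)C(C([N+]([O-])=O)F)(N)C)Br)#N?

11

Hydrogens are implicit in SMILES; fill each atom to its normal valence:
  4 × C: 1 H each → 4
  3 × N: no H
  2 × C: no H
  2 × O: 1 H each → 2
  1 × Br: no H
  1 × C: 3 H
  1 × F: no H
  1 × N: 2 H
  1 × N (charge +1): no H
  1 × O: no H
  1 × O (charge -1): no H
  Total hydrogens = 11.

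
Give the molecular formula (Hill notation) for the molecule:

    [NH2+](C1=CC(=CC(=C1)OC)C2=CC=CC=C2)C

Heavy atoms from the SMILES: 14 C, 1 N, 1 O.
Implicit hydrogens by atom environment:
  8 × C (aromatic): 1 H each → 8
  4 × C (aromatic): no H
  2 × C: 3 H each → 6
  1 × N (charge +1): 2 H
  1 × O: no H
  Total hydrogens = 16.
Net charge +1.
Molecular formula: C14H16NO+

C14H16NO+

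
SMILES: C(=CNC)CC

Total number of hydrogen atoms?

11

Hydrogens are implicit in SMILES; fill each atom to its normal valence:
  2 × C: 3 H each → 6
  2 × C: 1 H each → 2
  1 × C: 2 H
  1 × N: 1 H
  Total hydrogens = 11.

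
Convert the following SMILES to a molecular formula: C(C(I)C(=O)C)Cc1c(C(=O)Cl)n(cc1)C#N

C11H10ClIN2O2

Heavy atoms from the SMILES: 11 C, 1 Cl, 1 I, 2 N, 2 O.
Implicit hydrogens by atom environment:
  3 × C: no H
  2 × C: 2 H each → 4
  2 × C (aromatic): 1 H each → 2
  2 × C (aromatic): no H
  2 × O: no H
  1 × C: 3 H
  1 × C: 1 H
  1 × Cl: no H
  1 × I: no H
  1 × N (aromatic): no H
  1 × N: no H
  Total hydrogens = 10.
Molecular formula: C11H10ClIN2O2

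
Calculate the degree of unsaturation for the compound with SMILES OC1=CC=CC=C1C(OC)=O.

Molecular formula from the SMILES: C8H8O3.
DoU = (2C + 2 + N − H − X)/2 = (2·8 + 2 + 0 − 8 − 0)/2 = 10/2 = 5.
(Structurally: 1 ring(s) + 4 π bond(s) = 5.)

5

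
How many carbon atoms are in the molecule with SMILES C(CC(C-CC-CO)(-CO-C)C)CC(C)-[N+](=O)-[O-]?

13

The symbol for carbon appears 13 times in the SMILES.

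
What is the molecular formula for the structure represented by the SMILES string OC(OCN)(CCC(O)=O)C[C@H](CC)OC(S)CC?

Heavy atoms from the SMILES: 12 C, 1 N, 5 O, 1 S.
Implicit hydrogens by atom environment:
  6 × C: 2 H each → 12
  3 × O: no H
  2 × C: 3 H each → 6
  2 × C: 1 H each → 2
  2 × C: no H
  2 × O: 1 H each → 2
  1 × N: 2 H
  1 × S: 1 H
  Total hydrogens = 25.
Molecular formula: C12H25NO5S

C12H25NO5S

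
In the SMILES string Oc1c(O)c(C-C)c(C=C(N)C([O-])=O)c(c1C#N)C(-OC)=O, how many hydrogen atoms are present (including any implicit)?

Hydrogens are implicit in SMILES; fill each atom to its normal valence:
  6 × C (aromatic): no H
  4 × C: no H
  3 × O: no H
  2 × C: 3 H each → 6
  2 × O: 1 H each → 2
  1 × C: 2 H
  1 × C: 1 H
  1 × N: 2 H
  1 × N: no H
  1 × O (charge -1): no H
  Total hydrogens = 13.

13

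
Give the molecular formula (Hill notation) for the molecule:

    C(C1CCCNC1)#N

C6H10N2

Heavy atoms from the SMILES: 6 C, 2 N.
Implicit hydrogens by atom environment:
  4 × C: 2 H each → 8
  1 × C: 1 H
  1 × C: no H
  1 × N: 1 H
  1 × N: no H
  Total hydrogens = 10.
Molecular formula: C6H10N2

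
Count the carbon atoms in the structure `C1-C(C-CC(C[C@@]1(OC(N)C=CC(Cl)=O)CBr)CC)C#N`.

15

The symbol for carbon appears 15 times in the SMILES. (Cl is a single chlorine, not C + l.)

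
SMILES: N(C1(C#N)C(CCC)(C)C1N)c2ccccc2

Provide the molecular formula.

Heavy atoms from the SMILES: 14 C, 3 N.
Implicit hydrogens by atom environment:
  5 × C (aromatic): 1 H each → 5
  3 × C: no H
  2 × C: 3 H each → 6
  2 × C: 2 H each → 4
  1 × C: 1 H
  1 × C (aromatic): no H
  1 × N: 2 H
  1 × N: 1 H
  1 × N: no H
  Total hydrogens = 19.
Molecular formula: C14H19N3

C14H19N3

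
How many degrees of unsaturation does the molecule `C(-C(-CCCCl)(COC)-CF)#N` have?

2

Molecular formula from the SMILES: C8H13ClFNO.
DoU = (2C + 2 + N − H − X)/2 = (2·8 + 2 + 1 − 13 − 2)/2 = 4/2 = 2.
(Structurally: 0 ring(s) + 2 π bond(s) = 2.)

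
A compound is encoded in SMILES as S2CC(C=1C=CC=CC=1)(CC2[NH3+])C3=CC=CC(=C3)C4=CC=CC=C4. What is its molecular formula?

Heavy atoms from the SMILES: 22 C, 1 N, 1 S.
Implicit hydrogens by atom environment:
  14 × C (aromatic): 1 H each → 14
  4 × C (aromatic): no H
  2 × C: 2 H each → 4
  1 × C: 1 H
  1 × C: no H
  1 × N (charge +1): 3 H
  1 × S: no H
  Total hydrogens = 22.
Net charge +1.
Molecular formula: C22H22NS+

C22H22NS+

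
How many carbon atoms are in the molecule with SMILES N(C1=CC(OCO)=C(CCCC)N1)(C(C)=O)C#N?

12

The symbol for carbon appears 12 times in the SMILES.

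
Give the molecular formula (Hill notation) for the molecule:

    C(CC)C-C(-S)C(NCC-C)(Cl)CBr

Heavy atoms from the SMILES: 1 Br, 10 C, 1 Cl, 1 N, 1 S.
Implicit hydrogens by atom environment:
  6 × C: 2 H each → 12
  2 × C: 3 H each → 6
  1 × Br: no H
  1 × C: 1 H
  1 × C: no H
  1 × Cl: no H
  1 × N: 1 H
  1 × S: 1 H
  Total hydrogens = 21.
Molecular formula: C10H21BrClNS

C10H21BrClNS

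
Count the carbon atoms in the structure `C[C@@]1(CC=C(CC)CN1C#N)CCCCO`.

13

The symbol for carbon appears 13 times in the SMILES.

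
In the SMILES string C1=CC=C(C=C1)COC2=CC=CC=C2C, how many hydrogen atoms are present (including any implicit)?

Hydrogens are implicit in SMILES; fill each atom to its normal valence:
  9 × C (aromatic): 1 H each → 9
  3 × C (aromatic): no H
  1 × C: 3 H
  1 × C: 2 H
  1 × O: no H
  Total hydrogens = 14.

14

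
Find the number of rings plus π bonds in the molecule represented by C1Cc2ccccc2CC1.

Molecular formula from the SMILES: C10H12.
DoU = (2C + 2 + N − H − X)/2 = (2·10 + 2 + 0 − 12 − 0)/2 = 10/2 = 5.
(Structurally: 2 ring(s) + 3 π bond(s) = 5.)

5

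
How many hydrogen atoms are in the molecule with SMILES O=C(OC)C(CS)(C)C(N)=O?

Hydrogens are implicit in SMILES; fill each atom to its normal valence:
  3 × C: no H
  3 × O: no H
  2 × C: 3 H each → 6
  1 × C: 2 H
  1 × N: 2 H
  1 × S: 1 H
  Total hydrogens = 11.

11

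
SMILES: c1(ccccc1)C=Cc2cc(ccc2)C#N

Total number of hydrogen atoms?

11

Hydrogens are implicit in SMILES; fill each atom to its normal valence:
  9 × C (aromatic): 1 H each → 9
  3 × C (aromatic): no H
  2 × C: 1 H each → 2
  1 × C: no H
  1 × N: no H
  Total hydrogens = 11.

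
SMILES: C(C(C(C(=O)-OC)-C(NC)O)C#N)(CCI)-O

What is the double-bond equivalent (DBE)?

3

Molecular formula from the SMILES: C10H17IN2O4.
DoU = (2C + 2 + N − H − X)/2 = (2·10 + 2 + 2 − 17 − 1)/2 = 6/2 = 3.
(Structurally: 0 ring(s) + 3 π bond(s) = 3.)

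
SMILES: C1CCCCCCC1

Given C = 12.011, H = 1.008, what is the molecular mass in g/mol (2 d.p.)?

Molecular formula: C8H16.
M = 8×12.011 + 16×1.008 = 112.22 g/mol.

112.22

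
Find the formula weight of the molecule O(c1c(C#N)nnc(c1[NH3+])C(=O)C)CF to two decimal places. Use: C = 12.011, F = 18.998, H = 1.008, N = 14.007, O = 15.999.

211.18

Molecular formula: C8H8FN4O2+.
M = 8×12.011 + 1×18.998 + 8×1.008 + 4×14.007 + 2×15.999 = 211.18 g/mol.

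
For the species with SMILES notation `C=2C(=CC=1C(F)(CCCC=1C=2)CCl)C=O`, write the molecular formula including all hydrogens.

Heavy atoms from the SMILES: 12 C, 1 Cl, 1 F, 1 O.
Implicit hydrogens by atom environment:
  4 × C: 2 H each → 8
  3 × C (aromatic): 1 H each → 3
  3 × C (aromatic): no H
  1 × C: 1 H
  1 × C: no H
  1 × Cl: no H
  1 × F: no H
  1 × O: no H
  Total hydrogens = 12.
Molecular formula: C12H12ClFO

C12H12ClFO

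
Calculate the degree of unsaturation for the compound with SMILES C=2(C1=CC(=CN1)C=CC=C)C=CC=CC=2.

9

Molecular formula from the SMILES: C14H13N.
DoU = (2C + 2 + N − H − X)/2 = (2·14 + 2 + 1 − 13 − 0)/2 = 18/2 = 9.
(Structurally: 2 ring(s) + 7 π bond(s) = 9.)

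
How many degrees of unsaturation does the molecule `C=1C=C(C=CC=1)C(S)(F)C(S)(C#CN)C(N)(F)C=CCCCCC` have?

Molecular formula from the SMILES: C18H24F2N2S2.
DoU = (2C + 2 + N − H − X)/2 = (2·18 + 2 + 2 − 24 − 2)/2 = 14/2 = 7.
(Structurally: 1 ring(s) + 6 π bond(s) = 7.)

7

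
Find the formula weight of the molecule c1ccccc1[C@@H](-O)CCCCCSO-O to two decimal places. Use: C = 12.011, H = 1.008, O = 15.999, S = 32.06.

Molecular formula: C12H18O3S.
M = 12×12.011 + 18×1.008 + 3×15.999 + 1×32.06 = 242.33 g/mol.

242.33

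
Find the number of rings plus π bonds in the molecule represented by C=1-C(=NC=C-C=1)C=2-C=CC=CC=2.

8

Molecular formula from the SMILES: C11H9N.
DoU = (2C + 2 + N − H − X)/2 = (2·11 + 2 + 1 − 9 − 0)/2 = 16/2 = 8.
(Structurally: 2 ring(s) + 6 π bond(s) = 8.)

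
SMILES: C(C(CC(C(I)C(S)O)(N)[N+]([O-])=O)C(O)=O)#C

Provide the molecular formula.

C8H11IN2O5S

Heavy atoms from the SMILES: 8 C, 1 I, 2 N, 5 O, 1 S.
Implicit hydrogens by atom environment:
  4 × C: 1 H each → 4
  3 × C: no H
  2 × O: 1 H each → 2
  2 × O: no H
  1 × C: 2 H
  1 × I: no H
  1 × N: 2 H
  1 × N (charge +1): no H
  1 × O (charge -1): no H
  1 × S: 1 H
  Total hydrogens = 11.
Molecular formula: C8H11IN2O5S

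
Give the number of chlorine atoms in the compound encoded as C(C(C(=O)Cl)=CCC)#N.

The symbol for chlorine appears 1 time in the SMILES.

1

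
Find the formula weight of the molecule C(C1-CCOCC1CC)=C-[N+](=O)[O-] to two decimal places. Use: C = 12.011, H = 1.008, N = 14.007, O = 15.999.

185.22

Molecular formula: C9H15NO3.
M = 9×12.011 + 15×1.008 + 1×14.007 + 3×15.999 = 185.22 g/mol.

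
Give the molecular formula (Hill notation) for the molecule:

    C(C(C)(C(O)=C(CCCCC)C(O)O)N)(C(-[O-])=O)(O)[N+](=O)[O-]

Heavy atoms from the SMILES: 12 C, 2 N, 8 O.
Implicit hydrogens by atom environment:
  5 × C: no H
  4 × C: 2 H each → 8
  4 × O: 1 H each → 4
  2 × C: 3 H each → 6
  2 × O: no H
  2 × O (charge -1): no H
  1 × C: 1 H
  1 × N: 2 H
  1 × N (charge +1): no H
  Total hydrogens = 21.
Net charge -1.
Molecular formula: C12H21N2O8-

C12H21N2O8-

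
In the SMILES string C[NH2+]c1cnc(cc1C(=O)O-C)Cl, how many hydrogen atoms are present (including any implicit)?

10

Hydrogens are implicit in SMILES; fill each atom to its normal valence:
  3 × C (aromatic): no H
  2 × C: 3 H each → 6
  2 × C (aromatic): 1 H each → 2
  2 × O: no H
  1 × C: no H
  1 × Cl: no H
  1 × N (charge +1): 2 H
  1 × N (aromatic): no H
  Total hydrogens = 10.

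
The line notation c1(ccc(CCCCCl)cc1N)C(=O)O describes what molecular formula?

C11H14ClNO2

Heavy atoms from the SMILES: 11 C, 1 Cl, 1 N, 2 O.
Implicit hydrogens by atom environment:
  4 × C: 2 H each → 8
  3 × C (aromatic): 1 H each → 3
  3 × C (aromatic): no H
  1 × C: no H
  1 × Cl: no H
  1 × N: 2 H
  1 × O: 1 H
  1 × O: no H
  Total hydrogens = 14.
Molecular formula: C11H14ClNO2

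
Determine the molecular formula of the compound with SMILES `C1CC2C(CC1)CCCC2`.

Heavy atoms from the SMILES: 10 C.
Implicit hydrogens by atom environment:
  8 × C: 2 H each → 16
  2 × C: 1 H each → 2
  Total hydrogens = 18.
Molecular formula: C10H18

C10H18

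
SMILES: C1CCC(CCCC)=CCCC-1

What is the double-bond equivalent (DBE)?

Molecular formula from the SMILES: C12H22.
DoU = (2C + 2 + N − H − X)/2 = (2·12 + 2 + 0 − 22 − 0)/2 = 4/2 = 2.
(Structurally: 1 ring(s) + 1 π bond(s) = 2.)

2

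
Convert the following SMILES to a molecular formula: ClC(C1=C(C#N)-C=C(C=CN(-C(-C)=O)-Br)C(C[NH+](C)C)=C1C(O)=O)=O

C16H16BrClN3O4+

Heavy atoms from the SMILES: 1 Br, 16 C, 1 Cl, 3 N, 4 O.
Implicit hydrogens by atom environment:
  5 × C (aromatic): no H
  4 × C: no H
  3 × C: 3 H each → 9
  3 × O: no H
  2 × C: 1 H each → 2
  2 × N: no H
  1 × Br: no H
  1 × C: 2 H
  1 × C (aromatic): 1 H
  1 × Cl: no H
  1 × N (charge +1): 1 H
  1 × O: 1 H
  Total hydrogens = 16.
Net charge +1.
Molecular formula: C16H16BrClN3O4+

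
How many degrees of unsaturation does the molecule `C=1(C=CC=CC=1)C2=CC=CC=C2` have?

8

Molecular formula from the SMILES: C12H10.
DoU = (2C + 2 + N − H − X)/2 = (2·12 + 2 + 0 − 10 − 0)/2 = 16/2 = 8.
(Structurally: 2 ring(s) + 6 π bond(s) = 8.)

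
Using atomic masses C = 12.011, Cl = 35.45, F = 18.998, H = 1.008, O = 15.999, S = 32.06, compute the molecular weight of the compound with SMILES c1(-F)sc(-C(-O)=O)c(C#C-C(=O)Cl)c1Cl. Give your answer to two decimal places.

267.05

Molecular formula: C8HCl2FO3S.
M = 8×12.011 + 2×35.45 + 1×18.998 + 1×1.008 + 3×15.999 + 1×32.06 = 267.05 g/mol.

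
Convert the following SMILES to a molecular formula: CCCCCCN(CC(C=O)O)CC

C11H23NO2

Heavy atoms from the SMILES: 11 C, 1 N, 2 O.
Implicit hydrogens by atom environment:
  7 × C: 2 H each → 14
  2 × C: 3 H each → 6
  2 × C: 1 H each → 2
  1 × N: no H
  1 × O: 1 H
  1 × O: no H
  Total hydrogens = 23.
Molecular formula: C11H23NO2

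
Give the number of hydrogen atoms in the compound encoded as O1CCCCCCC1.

Hydrogens are implicit in SMILES; fill each atom to its normal valence:
  7 × C: 2 H each → 14
  1 × O: no H
  Total hydrogens = 14.

14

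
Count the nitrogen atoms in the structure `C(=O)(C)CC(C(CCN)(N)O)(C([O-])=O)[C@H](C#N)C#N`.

4

The symbol for nitrogen appears 4 times in the SMILES.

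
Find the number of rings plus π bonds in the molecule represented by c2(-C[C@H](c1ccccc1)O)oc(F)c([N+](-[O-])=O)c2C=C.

9

Molecular formula from the SMILES: C14H12FNO4.
DoU = (2C + 2 + N − H − X)/2 = (2·14 + 2 + 1 − 12 − 1)/2 = 18/2 = 9.
(Structurally: 2 ring(s) + 7 π bond(s) = 9.)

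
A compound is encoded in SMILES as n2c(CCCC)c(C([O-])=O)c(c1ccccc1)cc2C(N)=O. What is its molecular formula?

C17H17N2O3-

Heavy atoms from the SMILES: 17 C, 2 N, 3 O.
Implicit hydrogens by atom environment:
  6 × C (aromatic): 1 H each → 6
  5 × C (aromatic): no H
  3 × C: 2 H each → 6
  2 × C: no H
  2 × O: no H
  1 × C: 3 H
  1 × N: 2 H
  1 × N (aromatic): no H
  1 × O (charge -1): no H
  Total hydrogens = 17.
Net charge -1.
Molecular formula: C17H17N2O3-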